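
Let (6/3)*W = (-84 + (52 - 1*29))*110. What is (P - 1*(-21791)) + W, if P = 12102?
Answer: 30538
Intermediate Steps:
W = -3355 (W = ((-84 + (52 - 1*29))*110)/2 = ((-84 + (52 - 29))*110)/2 = ((-84 + 23)*110)/2 = (-61*110)/2 = (1/2)*(-6710) = -3355)
(P - 1*(-21791)) + W = (12102 - 1*(-21791)) - 3355 = (12102 + 21791) - 3355 = 33893 - 3355 = 30538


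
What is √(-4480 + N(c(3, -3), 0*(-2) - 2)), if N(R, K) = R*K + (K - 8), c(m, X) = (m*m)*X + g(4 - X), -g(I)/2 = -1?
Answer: 2*I*√1110 ≈ 66.633*I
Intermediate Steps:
g(I) = 2 (g(I) = -2*(-1) = 2)
c(m, X) = 2 + X*m² (c(m, X) = (m*m)*X + 2 = m²*X + 2 = X*m² + 2 = 2 + X*m²)
N(R, K) = -8 + K + K*R (N(R, K) = K*R + (-8 + K) = -8 + K + K*R)
√(-4480 + N(c(3, -3), 0*(-2) - 2)) = √(-4480 + (-8 + (0*(-2) - 2) + (0*(-2) - 2)*(2 - 3*3²))) = √(-4480 + (-8 + (0 - 2) + (0 - 2)*(2 - 3*9))) = √(-4480 + (-8 - 2 - 2*(2 - 27))) = √(-4480 + (-8 - 2 - 2*(-25))) = √(-4480 + (-8 - 2 + 50)) = √(-4480 + 40) = √(-4440) = 2*I*√1110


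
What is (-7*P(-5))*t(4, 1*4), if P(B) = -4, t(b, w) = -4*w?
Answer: -448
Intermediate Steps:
(-7*P(-5))*t(4, 1*4) = (-7*(-4))*(-4*4) = 28*(-4*4) = 28*(-16) = -448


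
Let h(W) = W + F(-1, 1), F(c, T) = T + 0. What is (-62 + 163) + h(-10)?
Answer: 92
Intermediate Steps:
F(c, T) = T
h(W) = 1 + W (h(W) = W + 1 = 1 + W)
(-62 + 163) + h(-10) = (-62 + 163) + (1 - 10) = 101 - 9 = 92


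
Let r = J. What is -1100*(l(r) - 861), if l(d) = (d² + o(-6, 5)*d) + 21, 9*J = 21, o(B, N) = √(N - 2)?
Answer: 8262100/9 - 7700*√3/3 ≈ 9.1357e+5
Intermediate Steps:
o(B, N) = √(-2 + N)
J = 7/3 (J = (⅑)*21 = 7/3 ≈ 2.3333)
r = 7/3 ≈ 2.3333
l(d) = 21 + d² + d*√3 (l(d) = (d² + √(-2 + 5)*d) + 21 = (d² + √3*d) + 21 = (d² + d*√3) + 21 = 21 + d² + d*√3)
-1100*(l(r) - 861) = -1100*((21 + (7/3)² + 7*√3/3) - 861) = -1100*((21 + 49/9 + 7*√3/3) - 861) = -1100*((238/9 + 7*√3/3) - 861) = -1100*(-7511/9 + 7*√3/3) = 8262100/9 - 7700*√3/3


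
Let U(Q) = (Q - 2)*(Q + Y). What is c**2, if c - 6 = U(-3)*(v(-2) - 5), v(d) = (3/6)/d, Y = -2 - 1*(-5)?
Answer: 36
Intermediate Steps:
Y = 3 (Y = -2 + 5 = 3)
U(Q) = (-2 + Q)*(3 + Q) (U(Q) = (Q - 2)*(Q + 3) = (-2 + Q)*(3 + Q))
v(d) = 1/(2*d) (v(d) = (3*(1/6))/d = 1/(2*d))
c = 6 (c = 6 + (-6 - 3 + (-3)**2)*((1/2)/(-2) - 5) = 6 + (-6 - 3 + 9)*((1/2)*(-1/2) - 5) = 6 + 0*(-1/4 - 5) = 6 + 0*(-21/4) = 6 + 0 = 6)
c**2 = 6**2 = 36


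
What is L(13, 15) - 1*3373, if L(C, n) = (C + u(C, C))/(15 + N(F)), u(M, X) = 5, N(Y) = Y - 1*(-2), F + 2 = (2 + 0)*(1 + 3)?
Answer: -77561/23 ≈ -3372.2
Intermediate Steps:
F = 6 (F = -2 + (2 + 0)*(1 + 3) = -2 + 2*4 = -2 + 8 = 6)
N(Y) = 2 + Y (N(Y) = Y + 2 = 2 + Y)
L(C, n) = 5/23 + C/23 (L(C, n) = (C + 5)/(15 + (2 + 6)) = (5 + C)/(15 + 8) = (5 + C)/23 = (5 + C)*(1/23) = 5/23 + C/23)
L(13, 15) - 1*3373 = (5/23 + (1/23)*13) - 1*3373 = (5/23 + 13/23) - 3373 = 18/23 - 3373 = -77561/23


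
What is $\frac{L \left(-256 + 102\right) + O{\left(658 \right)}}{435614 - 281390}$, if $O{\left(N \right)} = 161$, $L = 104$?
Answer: $- \frac{755}{7344} \approx -0.10281$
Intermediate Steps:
$\frac{L \left(-256 + 102\right) + O{\left(658 \right)}}{435614 - 281390} = \frac{104 \left(-256 + 102\right) + 161}{435614 - 281390} = \frac{104 \left(-154\right) + 161}{154224} = \left(-16016 + 161\right) \frac{1}{154224} = \left(-15855\right) \frac{1}{154224} = - \frac{755}{7344}$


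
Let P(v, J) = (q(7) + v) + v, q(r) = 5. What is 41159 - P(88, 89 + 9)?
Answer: 40978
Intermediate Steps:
P(v, J) = 5 + 2*v (P(v, J) = (5 + v) + v = 5 + 2*v)
41159 - P(88, 89 + 9) = 41159 - (5 + 2*88) = 41159 - (5 + 176) = 41159 - 1*181 = 41159 - 181 = 40978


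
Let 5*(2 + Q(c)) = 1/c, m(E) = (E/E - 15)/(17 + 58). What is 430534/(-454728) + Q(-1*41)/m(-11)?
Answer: 639067901/65253468 ≈ 9.7936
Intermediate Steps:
m(E) = -14/75 (m(E) = (1 - 15)/75 = -14*1/75 = -14/75)
Q(c) = -2 + 1/(5*c)
430534/(-454728) + Q(-1*41)/m(-11) = 430534/(-454728) + (-2 + 1/(5*((-1*41))))/(-14/75) = 430534*(-1/454728) + (-2 + (⅕)/(-41))*(-75/14) = -215267/227364 + (-2 + (⅕)*(-1/41))*(-75/14) = -215267/227364 + (-2 - 1/205)*(-75/14) = -215267/227364 - 411/205*(-75/14) = -215267/227364 + 6165/574 = 639067901/65253468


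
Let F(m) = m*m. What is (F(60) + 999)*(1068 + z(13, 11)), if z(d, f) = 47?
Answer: 5127885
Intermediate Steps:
F(m) = m²
(F(60) + 999)*(1068 + z(13, 11)) = (60² + 999)*(1068 + 47) = (3600 + 999)*1115 = 4599*1115 = 5127885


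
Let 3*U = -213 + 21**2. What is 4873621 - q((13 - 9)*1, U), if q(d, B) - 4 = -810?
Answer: 4874427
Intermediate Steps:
U = 76 (U = (-213 + 21**2)/3 = (-213 + 441)/3 = (1/3)*228 = 76)
q(d, B) = -806 (q(d, B) = 4 - 810 = -806)
4873621 - q((13 - 9)*1, U) = 4873621 - 1*(-806) = 4873621 + 806 = 4874427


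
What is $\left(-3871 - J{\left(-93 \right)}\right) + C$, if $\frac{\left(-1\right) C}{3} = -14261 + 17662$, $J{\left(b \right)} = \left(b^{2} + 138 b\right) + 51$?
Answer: $-9940$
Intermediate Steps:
$J{\left(b \right)} = 51 + b^{2} + 138 b$
$C = -10203$ ($C = - 3 \left(-14261 + 17662\right) = \left(-3\right) 3401 = -10203$)
$\left(-3871 - J{\left(-93 \right)}\right) + C = \left(-3871 - \left(51 + \left(-93\right)^{2} + 138 \left(-93\right)\right)\right) - 10203 = \left(-3871 - \left(51 + 8649 - 12834\right)\right) - 10203 = \left(-3871 - -4134\right) - 10203 = \left(-3871 + 4134\right) - 10203 = 263 - 10203 = -9940$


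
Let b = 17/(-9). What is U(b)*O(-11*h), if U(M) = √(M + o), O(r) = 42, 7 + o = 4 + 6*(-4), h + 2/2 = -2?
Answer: 28*I*√65 ≈ 225.74*I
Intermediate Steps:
h = -3 (h = -1 - 2 = -3)
o = -27 (o = -7 + (4 + 6*(-4)) = -7 + (4 - 24) = -7 - 20 = -27)
b = -17/9 (b = 17*(-⅑) = -17/9 ≈ -1.8889)
U(M) = √(-27 + M) (U(M) = √(M - 27) = √(-27 + M))
U(b)*O(-11*h) = √(-27 - 17/9)*42 = √(-260/9)*42 = (2*I*√65/3)*42 = 28*I*√65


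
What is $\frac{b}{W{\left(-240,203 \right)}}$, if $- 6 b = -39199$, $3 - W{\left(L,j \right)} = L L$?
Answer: $- \frac{39199}{345582} \approx -0.11343$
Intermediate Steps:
$W{\left(L,j \right)} = 3 - L^{2}$ ($W{\left(L,j \right)} = 3 - L L = 3 - L^{2}$)
$b = \frac{39199}{6}$ ($b = \left(- \frac{1}{6}\right) \left(-39199\right) = \frac{39199}{6} \approx 6533.2$)
$\frac{b}{W{\left(-240,203 \right)}} = \frac{39199}{6 \left(3 - \left(-240\right)^{2}\right)} = \frac{39199}{6 \left(3 - 57600\right)} = \frac{39199}{6 \left(-57597\right)} = \frac{39199}{6} \left(- \frac{1}{57597}\right) = - \frac{39199}{345582}$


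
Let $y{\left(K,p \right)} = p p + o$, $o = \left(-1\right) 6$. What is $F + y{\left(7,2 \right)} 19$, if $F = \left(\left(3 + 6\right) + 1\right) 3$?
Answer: $-8$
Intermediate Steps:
$o = -6$
$y{\left(K,p \right)} = -6 + p^{2}$ ($y{\left(K,p \right)} = p p - 6 = p^{2} - 6 = -6 + p^{2}$)
$F = 30$ ($F = \left(9 + 1\right) 3 = 10 \cdot 3 = 30$)
$F + y{\left(7,2 \right)} 19 = 30 + \left(-6 + 2^{2}\right) 19 = 30 + \left(-6 + 4\right) 19 = 30 - 38 = -8$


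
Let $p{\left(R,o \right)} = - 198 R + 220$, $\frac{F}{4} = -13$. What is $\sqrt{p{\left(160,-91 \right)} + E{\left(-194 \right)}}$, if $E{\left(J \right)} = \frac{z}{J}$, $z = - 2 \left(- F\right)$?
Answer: $\frac{4 i \sqrt{18500131}}{97} \approx 177.37 i$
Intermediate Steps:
$F = -52$ ($F = 4 \left(-13\right) = -52$)
$p{\left(R,o \right)} = 220 - 198 R$
$z = -104$ ($z = - 2 \left(\left(-1\right) \left(-52\right)\right) = \left(-2\right) 52 = -104$)
$E{\left(J \right)} = - \frac{104}{J}$
$\sqrt{p{\left(160,-91 \right)} + E{\left(-194 \right)}} = \sqrt{\left(220 - 31680\right) - \frac{104}{-194}} = \sqrt{\left(220 - 31680\right) - - \frac{52}{97}} = \sqrt{-31460 + \frac{52}{97}} = \sqrt{- \frac{3051568}{97}} = \frac{4 i \sqrt{18500131}}{97}$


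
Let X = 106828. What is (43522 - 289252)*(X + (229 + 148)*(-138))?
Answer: -13466495460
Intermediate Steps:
(43522 - 289252)*(X + (229 + 148)*(-138)) = (43522 - 289252)*(106828 + (229 + 148)*(-138)) = -245730*(106828 + 377*(-138)) = -245730*(106828 - 52026) = -245730*54802 = -13466495460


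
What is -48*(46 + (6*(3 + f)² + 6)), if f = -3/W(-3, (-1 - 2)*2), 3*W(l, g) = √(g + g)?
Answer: -3144 - 2592*I*√3 ≈ -3144.0 - 4489.5*I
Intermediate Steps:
W(l, g) = √2*√g/3 (W(l, g) = √(g + g)/3 = √(2*g)/3 = (√2*√g)/3 = √2*√g/3)
f = 3*I*√3/2 (f = -3*3/(2*√(-1 - 2)) = -3*(-I*√3/2) = -(-3)*I*√3/2 = 3*I*√3/2 ≈ 2.5981*I)
-48*(46 + (6*(3 + f)² + 6)) = -48*(46 + (6*(3 + 3*I*√3/2)² + 6)) = -48*(46 + (6 + 6*(3 + 3*I*√3/2)²)) = -48*(52 + 6*(3 + 3*I*√3/2)²) = -2496 - 288*(3 + 3*I*√3/2)²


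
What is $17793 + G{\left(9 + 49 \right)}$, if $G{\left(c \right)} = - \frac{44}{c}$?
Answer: $\frac{515975}{29} \approx 17792.0$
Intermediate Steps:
$17793 + G{\left(9 + 49 \right)} = 17793 - \frac{44}{9 + 49} = 17793 - \frac{44}{58} = 17793 - \frac{22}{29} = \frac{515975}{29}$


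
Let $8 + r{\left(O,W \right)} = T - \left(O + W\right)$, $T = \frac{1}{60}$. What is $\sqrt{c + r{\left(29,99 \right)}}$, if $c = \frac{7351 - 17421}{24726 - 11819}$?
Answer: $\frac{i \sqrt{20505172718865}}{387210} \approx 11.695 i$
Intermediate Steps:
$T = \frac{1}{60} \approx 0.016667$
$c = - \frac{10070}{12907} \approx -0.7802$
$r{\left(O,W \right)} = - \frac{479}{60} - O - W$ ($r{\left(O,W \right)} = -8 - \left(- \frac{1}{60} + O + W\right) = - \frac{479}{60} - O - W$)
$\sqrt{c + r{\left(29,99 \right)}} = \sqrt{- \frac{10070}{12907} - \frac{8159}{60}} = \sqrt{- \frac{105912413}{774420}} = \frac{i \sqrt{20505172718865}}{387210}$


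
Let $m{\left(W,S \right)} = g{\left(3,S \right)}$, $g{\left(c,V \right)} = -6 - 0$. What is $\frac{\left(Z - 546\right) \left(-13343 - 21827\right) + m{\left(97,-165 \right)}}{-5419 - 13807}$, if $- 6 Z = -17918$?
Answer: $\frac{128739794}{28839} \approx 4464.1$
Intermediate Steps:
$Z = \frac{8959}{3}$ ($Z = \left(- \frac{1}{6}\right) \left(-17918\right) = \frac{8959}{3} \approx 2986.3$)
$g{\left(c,V \right)} = -6$ ($g{\left(c,V \right)} = -6 + 0 = -6$)
$m{\left(W,S \right)} = -6$
$\frac{\left(Z - 546\right) \left(-13343 - 21827\right) + m{\left(97,-165 \right)}}{-5419 - 13807} = \frac{\left(\frac{8959}{3} - 546\right) \left(-13343 - 21827\right) - 6}{-5419 - 13807} = \frac{\frac{7321}{3} \left(-35170\right) - 6}{-19226} = \left(- \frac{257479570}{3} - 6\right) \left(- \frac{1}{19226}\right) = \left(- \frac{257479588}{3}\right) \left(- \frac{1}{19226}\right) = \frac{128739794}{28839}$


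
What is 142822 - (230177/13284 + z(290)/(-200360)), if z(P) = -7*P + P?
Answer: 9502158932585/66539556 ≈ 1.4280e+5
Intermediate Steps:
z(P) = -6*P
142822 - (230177/13284 + z(290)/(-200360)) = 142822 - (230177/13284 - 6*290/(-200360)) = 142822 - (230177*(1/13284) - 1740*(-1/200360)) = 142822 - (230177/13284 + 87/10018) = 142822 - 1*1153534447/66539556 = 142822 - 1153534447/66539556 = 9502158932585/66539556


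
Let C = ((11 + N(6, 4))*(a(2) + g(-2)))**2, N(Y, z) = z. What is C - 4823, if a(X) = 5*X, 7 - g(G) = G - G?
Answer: 60202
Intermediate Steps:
g(G) = 7 (g(G) = 7 - (G - G) = 7 - 1*0 = 7 + 0 = 7)
C = 65025 (C = ((11 + 4)*(5*2 + 7))**2 = (15*(10 + 7))**2 = (15*17)**2 = 255**2 = 65025)
C - 4823 = 65025 - 4823 = 60202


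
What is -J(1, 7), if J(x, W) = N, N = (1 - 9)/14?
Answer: 4/7 ≈ 0.57143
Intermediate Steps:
N = -4/7 (N = -8*1/14 = -4/7 ≈ -0.57143)
J(x, W) = -4/7
-J(1, 7) = -1*(-4/7) = 4/7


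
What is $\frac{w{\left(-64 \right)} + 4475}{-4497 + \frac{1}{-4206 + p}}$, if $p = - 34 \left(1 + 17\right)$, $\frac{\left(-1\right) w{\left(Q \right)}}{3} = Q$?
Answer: $- \frac{22485606}{21666547} \approx -1.0378$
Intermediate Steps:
$w{\left(Q \right)} = - 3 Q$
$p = -612$ ($p = \left(-34\right) 18 = -612$)
$\frac{w{\left(-64 \right)} + 4475}{-4497 + \frac{1}{-4206 + p}} = \frac{\left(-3\right) \left(-64\right) + 4475}{-4497 + \frac{1}{-4206 - 612}} = \frac{192 + 4475}{-4497 + \frac{1}{-4818}} = \frac{4667}{-4497 - \frac{1}{4818}} = \frac{4667}{- \frac{21666547}{4818}} = 4667 \left(- \frac{4818}{21666547}\right) = - \frac{22485606}{21666547}$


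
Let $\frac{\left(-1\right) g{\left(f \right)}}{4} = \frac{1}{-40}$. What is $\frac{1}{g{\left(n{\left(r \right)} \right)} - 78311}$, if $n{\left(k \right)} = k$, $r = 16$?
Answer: $- \frac{10}{783109} \approx -1.277 \cdot 10^{-5}$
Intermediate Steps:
$g{\left(f \right)} = \frac{1}{10}$ ($g{\left(f \right)} = - \frac{4}{-40} = \left(-4\right) \left(- \frac{1}{40}\right) = \frac{1}{10}$)
$\frac{1}{g{\left(n{\left(r \right)} \right)} - 78311} = \frac{1}{\frac{1}{10} - 78311} = \frac{1}{- \frac{783109}{10}} = - \frac{10}{783109}$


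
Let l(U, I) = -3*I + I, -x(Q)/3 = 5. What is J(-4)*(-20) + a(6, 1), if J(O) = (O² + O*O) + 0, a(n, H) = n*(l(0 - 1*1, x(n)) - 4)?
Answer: -484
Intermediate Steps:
x(Q) = -15 (x(Q) = -3*5 = -15)
l(U, I) = -2*I
a(n, H) = 26*n (a(n, H) = n*(-2*(-15) - 4) = n*(30 - 4) = n*26 = 26*n)
J(O) = 2*O² (J(O) = (O² + O²) + 0 = 2*O² + 0 = 2*O²)
J(-4)*(-20) + a(6, 1) = (2*(-4)²)*(-20) + 26*6 = (2*16)*(-20) + 156 = 32*(-20) + 156 = -640 + 156 = -484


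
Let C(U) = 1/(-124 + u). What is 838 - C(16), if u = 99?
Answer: 20951/25 ≈ 838.04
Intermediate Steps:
C(U) = -1/25 (C(U) = 1/(-124 + 99) = 1/(-25) = -1/25)
838 - C(16) = 838 - 1*(-1/25) = 838 + 1/25 = 20951/25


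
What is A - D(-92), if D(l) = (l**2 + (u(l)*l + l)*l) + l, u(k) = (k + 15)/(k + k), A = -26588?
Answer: -46966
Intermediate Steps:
u(k) = (15 + k)/(2*k) (u(k) = (15 + k)/((2*k)) = (15 + k)*(1/(2*k)) = (15 + k)/(2*k))
D(l) = l + l**2 + l*(15/2 + 3*l/2) (D(l) = (l**2 + (((15 + l)/(2*l))*l + l)*l) + l = (l**2 + ((15/2 + l/2) + l)*l) + l = (l**2 + (15/2 + 3*l/2)*l) + l = (l**2 + l*(15/2 + 3*l/2)) + l = l + l**2 + l*(15/2 + 3*l/2))
A - D(-92) = -26588 - (-92)*(17 + 5*(-92))/2 = -26588 - (-92)*(17 - 460)/2 = -26588 - (-92)*(-443)/2 = -26588 - 1*20378 = -26588 - 20378 = -46966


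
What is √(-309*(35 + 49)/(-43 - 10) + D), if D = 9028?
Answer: 2*√6683830/53 ≈ 97.559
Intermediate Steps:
√(-309*(35 + 49)/(-43 - 10) + D) = √(-309*(35 + 49)/(-43 - 10) + 9028) = √(-25956/(-53) + 9028) = √(-25956*(-1)/53 + 9028) = √(-309*(-84/53) + 9028) = √(25956/53 + 9028) = √(504440/53) = 2*√6683830/53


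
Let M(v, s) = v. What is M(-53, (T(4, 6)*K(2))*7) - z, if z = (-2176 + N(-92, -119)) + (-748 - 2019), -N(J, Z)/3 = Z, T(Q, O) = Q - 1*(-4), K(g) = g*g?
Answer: 4533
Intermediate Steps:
K(g) = g²
T(Q, O) = 4 + Q (T(Q, O) = Q + 4 = 4 + Q)
N(J, Z) = -3*Z
z = -4586 (z = (-2176 - 3*(-119)) + (-748 - 2019) = (-2176 + 357) - 2767 = -1819 - 2767 = -4586)
M(-53, (T(4, 6)*K(2))*7) - z = -53 - 1*(-4586) = -53 + 4586 = 4533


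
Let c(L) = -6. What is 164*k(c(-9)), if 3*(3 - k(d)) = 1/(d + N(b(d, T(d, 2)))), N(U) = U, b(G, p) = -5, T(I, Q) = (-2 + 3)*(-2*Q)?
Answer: 16400/33 ≈ 496.97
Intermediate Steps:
T(I, Q) = -2*Q (T(I, Q) = 1*(-2*Q) = -2*Q)
k(d) = 3 - 1/(3*(-5 + d)) (k(d) = 3 - 1/(3*(d - 5)) = 3 - 1/(3*(-5 + d)))
164*k(c(-9)) = 164*((-46 + 9*(-6))/(3*(-5 - 6))) = 164*((1/3)*(-46 - 54)/(-11)) = 164*((1/3)*(-1/11)*(-100)) = 164*(100/33) = 16400/33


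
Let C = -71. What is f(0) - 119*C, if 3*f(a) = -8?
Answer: 25339/3 ≈ 8446.3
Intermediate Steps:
f(a) = -8/3 (f(a) = (⅓)*(-8) = -8/3)
f(0) - 119*C = -8/3 - 119*(-71) = -8/3 + 8449 = 25339/3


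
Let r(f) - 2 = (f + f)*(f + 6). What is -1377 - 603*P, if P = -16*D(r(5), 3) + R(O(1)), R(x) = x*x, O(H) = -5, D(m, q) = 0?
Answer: -16452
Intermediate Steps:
r(f) = 2 + 2*f*(6 + f) (r(f) = 2 + (f + f)*(f + 6) = 2 + (2*f)*(6 + f) = 2 + 2*f*(6 + f))
R(x) = x²
P = 25 (P = -16*0 + (-5)² = 0 + 25 = 25)
-1377 - 603*P = -1377 - 603*25 = -1377 - 15075 = -16452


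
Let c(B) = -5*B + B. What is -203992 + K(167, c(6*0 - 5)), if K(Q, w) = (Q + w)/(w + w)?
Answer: -8159493/40 ≈ -2.0399e+5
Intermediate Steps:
c(B) = -4*B
K(Q, w) = (Q + w)/(2*w) (K(Q, w) = (Q + w)/((2*w)) = (Q + w)*(1/(2*w)) = (Q + w)/(2*w))
-203992 + K(167, c(6*0 - 5)) = -203992 + (167 - 4*(6*0 - 5))/(2*((-4*(6*0 - 5)))) = -203992 + (167 - 4*(0 - 5))/(2*((-4*(0 - 5)))) = -203992 + (167 - 4*(-5))/(2*((-4*(-5)))) = -203992 + (½)*(167 + 20)/20 = -203992 + (½)*(1/20)*187 = -203992 + 187/40 = -8159493/40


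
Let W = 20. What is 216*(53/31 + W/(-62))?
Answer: 9288/31 ≈ 299.61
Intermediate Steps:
216*(53/31 + W/(-62)) = 216*(53/31 + 20/(-62)) = 216*(53*(1/31) + 20*(-1/62)) = 216*(53/31 - 10/31) = 216*(43/31) = 9288/31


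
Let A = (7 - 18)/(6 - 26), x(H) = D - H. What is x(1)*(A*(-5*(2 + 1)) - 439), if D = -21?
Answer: 19679/2 ≈ 9839.5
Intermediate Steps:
x(H) = -21 - H
A = 11/20 (A = -11/(-20) = -11*(-1/20) = 11/20 ≈ 0.55000)
x(1)*(A*(-5*(2 + 1)) - 439) = (-21 - 1*1)*(11*(-5*(2 + 1))/20 - 439) = (-21 - 1)*(11*(-5*3)/20 - 439) = -22*((11/20)*(-15) - 439) = -22*(-33/4 - 439) = -22*(-1789/4) = 19679/2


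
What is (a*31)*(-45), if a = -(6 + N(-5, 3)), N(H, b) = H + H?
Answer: -5580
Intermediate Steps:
N(H, b) = 2*H
a = 4 (a = -(6 + 2*(-5)) = -(6 - 10) = -1*(-4) = 4)
(a*31)*(-45) = (4*31)*(-45) = 124*(-45) = -5580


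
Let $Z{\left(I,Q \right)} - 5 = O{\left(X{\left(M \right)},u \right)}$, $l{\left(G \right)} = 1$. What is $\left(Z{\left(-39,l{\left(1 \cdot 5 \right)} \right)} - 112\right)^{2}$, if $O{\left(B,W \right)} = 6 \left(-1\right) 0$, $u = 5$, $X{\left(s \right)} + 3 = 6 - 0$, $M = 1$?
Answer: $11449$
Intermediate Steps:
$X{\left(s \right)} = 3$ ($X{\left(s \right)} = -3 + \left(6 - 0\right) = -3 + \left(6 + 0\right) = -3 + 6 = 3$)
$O{\left(B,W \right)} = 0$ ($O{\left(B,W \right)} = \left(-6\right) 0 = 0$)
$Z{\left(I,Q \right)} = 5$ ($Z{\left(I,Q \right)} = 5 + 0 = 5$)
$\left(Z{\left(-39,l{\left(1 \cdot 5 \right)} \right)} - 112\right)^{2} = \left(5 - 112\right)^{2} = \left(-107\right)^{2} = 11449$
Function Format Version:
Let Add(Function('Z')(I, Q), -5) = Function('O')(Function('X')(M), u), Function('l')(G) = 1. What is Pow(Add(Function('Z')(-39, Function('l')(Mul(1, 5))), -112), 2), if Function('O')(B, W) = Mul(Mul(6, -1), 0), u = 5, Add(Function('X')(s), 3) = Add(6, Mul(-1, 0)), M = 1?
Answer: 11449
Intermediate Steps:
Function('X')(s) = 3 (Function('X')(s) = Add(-3, Add(6, Mul(-1, 0))) = Add(-3, Add(6, 0)) = Add(-3, 6) = 3)
Function('O')(B, W) = 0 (Function('O')(B, W) = Mul(-6, 0) = 0)
Function('Z')(I, Q) = 5 (Function('Z')(I, Q) = Add(5, 0) = 5)
Pow(Add(Function('Z')(-39, Function('l')(Mul(1, 5))), -112), 2) = Pow(Add(5, -112), 2) = Pow(-107, 2) = 11449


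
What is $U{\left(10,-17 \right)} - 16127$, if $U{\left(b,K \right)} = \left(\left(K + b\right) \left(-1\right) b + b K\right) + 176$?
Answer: $-16051$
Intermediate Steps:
$U{\left(b,K \right)} = 176 + K b + b \left(- K - b\right)$ ($U{\left(b,K \right)} = \left(\left(- K - b\right) b + K b\right) + 176 = \left(b \left(- K - b\right) + K b\right) + 176 = \left(K b + b \left(- K - b\right)\right) + 176 = 176 + K b + b \left(- K - b\right)$)
$U{\left(10,-17 \right)} - 16127 = \left(176 - 10^{2}\right) - 16127 = \left(176 - 100\right) - 16127 = 76 - 16127 = -16051$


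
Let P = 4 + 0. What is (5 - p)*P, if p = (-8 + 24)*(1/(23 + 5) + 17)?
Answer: -7492/7 ≈ -1070.3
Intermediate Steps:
P = 4
p = 1908/7 (p = 16*(1/28 + 17) = 16*(477/28) = 1908/7 ≈ 272.57)
(5 - p)*P = (5 - 1*1908/7)*4 = (5 - 1908/7)*4 = -1873/7*4 = -7492/7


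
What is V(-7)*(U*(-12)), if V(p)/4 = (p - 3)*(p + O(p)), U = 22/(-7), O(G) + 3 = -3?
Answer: 137280/7 ≈ 19611.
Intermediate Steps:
O(G) = -6 (O(G) = -3 - 3 = -6)
U = -22/7 (U = 22*(-1/7) = -22/7 ≈ -3.1429)
V(p) = 4*(-6 + p)*(-3 + p) (V(p) = 4*((p - 3)*(p - 6)) = 4*((-3 + p)*(-6 + p)) = 4*((-6 + p)*(-3 + p)) = 4*(-6 + p)*(-3 + p))
V(-7)*(U*(-12)) = (72 - 36*(-7) + 4*(-7)**2)*(-22/7*(-12)) = (72 + 252 + 4*49)*(264/7) = (72 + 252 + 196)*(264/7) = 520*(264/7) = 137280/7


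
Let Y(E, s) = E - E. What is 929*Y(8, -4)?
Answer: 0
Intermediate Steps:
Y(E, s) = 0
929*Y(8, -4) = 929*0 = 0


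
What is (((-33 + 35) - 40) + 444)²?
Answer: 164836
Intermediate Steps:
(((-33 + 35) - 40) + 444)² = ((2 - 40) + 444)² = (-38 + 444)² = 406² = 164836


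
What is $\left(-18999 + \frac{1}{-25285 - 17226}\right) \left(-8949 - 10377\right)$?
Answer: $\frac{15608962585740}{42511} \approx 3.6717 \cdot 10^{8}$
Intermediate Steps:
$\left(-18999 + \frac{1}{-25285 - 17226}\right) \left(-8949 - 10377\right) = \left(-18999 + \frac{1}{-42511}\right) \left(-19326\right) = \left(-18999 - \frac{1}{42511}\right) \left(-19326\right) = \left(- \frac{807666490}{42511}\right) \left(-19326\right) = \frac{15608962585740}{42511}$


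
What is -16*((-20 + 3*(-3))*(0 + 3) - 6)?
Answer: 1488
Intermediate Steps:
-16*((-20 + 3*(-3))*(0 + 3) - 6) = -16*((-20 - 9)*3 - 6) = -16*(-29*3 - 6) = -16*(-87 - 6) = -16*(-93) = 1488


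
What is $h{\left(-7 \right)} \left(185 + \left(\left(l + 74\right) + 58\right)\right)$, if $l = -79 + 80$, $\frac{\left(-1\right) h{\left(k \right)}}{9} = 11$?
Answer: $-31482$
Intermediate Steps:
$h{\left(k \right)} = -99$ ($h{\left(k \right)} = \left(-9\right) 11 = -99$)
$l = 1$
$h{\left(-7 \right)} \left(185 + \left(\left(l + 74\right) + 58\right)\right) = - 99 \left(185 + \left(\left(1 + 74\right) + 58\right)\right) = - 99 \left(185 + \left(75 + 58\right)\right) = - 99 \left(185 + 133\right) = \left(-99\right) 318 = -31482$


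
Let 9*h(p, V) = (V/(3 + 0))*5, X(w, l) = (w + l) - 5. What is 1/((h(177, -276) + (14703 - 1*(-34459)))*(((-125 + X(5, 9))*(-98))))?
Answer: 9/5024633264 ≈ 1.7912e-9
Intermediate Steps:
X(w, l) = -5 + l + w (X(w, l) = (l + w) - 5 = -5 + l + w)
h(p, V) = 5*V/27 (h(p, V) = ((V/(3 + 0))*5)/9 = ((V/3)*5)/9 = (5*V/3)/9 = 5*V/27)
1/((h(177, -276) + (14703 - 1*(-34459)))*(((-125 + X(5, 9))*(-98)))) = 1/(((5/27)*(-276) + (14703 - 1*(-34459)))*(((-125 + (-5 + 9 + 5))*(-98)))) = 1/((-460/9 + (14703 + 34459))*(((-125 + 9)*(-98)))) = 1/((-460/9 + 49162)*((-116*(-98)))) = 1/((441998/9)*11368) = (9/441998)*(1/11368) = 9/5024633264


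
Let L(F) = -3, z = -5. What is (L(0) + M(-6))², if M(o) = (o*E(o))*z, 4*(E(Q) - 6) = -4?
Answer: 21609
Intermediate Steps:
E(Q) = 5 (E(Q) = 6 + (¼)*(-4) = 6 - 1 = 5)
M(o) = -25*o (M(o) = (o*5)*(-5) = (5*o)*(-5) = -25*o)
(L(0) + M(-6))² = (-3 - 25*(-6))² = (-3 + 150)² = 147² = 21609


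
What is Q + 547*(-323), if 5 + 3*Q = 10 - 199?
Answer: -530237/3 ≈ -1.7675e+5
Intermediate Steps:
Q = -194/3 (Q = -5/3 + (10 - 199)/3 = -5/3 + (⅓)*(-189) = -5/3 - 63 = -194/3 ≈ -64.667)
Q + 547*(-323) = -194/3 + 547*(-323) = -194/3 - 176681 = -530237/3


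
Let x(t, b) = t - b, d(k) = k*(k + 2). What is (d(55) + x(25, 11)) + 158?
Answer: 3307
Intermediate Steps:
d(k) = k*(2 + k)
(d(55) + x(25, 11)) + 158 = (55*(2 + 55) + (25 - 1*11)) + 158 = (55*57 + (25 - 11)) + 158 = (3135 + 14) + 158 = 3149 + 158 = 3307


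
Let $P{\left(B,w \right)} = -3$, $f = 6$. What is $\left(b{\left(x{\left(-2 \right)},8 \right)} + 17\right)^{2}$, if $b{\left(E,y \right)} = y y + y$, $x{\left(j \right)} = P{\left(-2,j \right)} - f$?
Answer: $7921$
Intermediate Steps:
$x{\left(j \right)} = -9$ ($x{\left(j \right)} = -3 - 6 = -9$)
$b{\left(E,y \right)} = y + y^{2}$ ($b{\left(E,y \right)} = y^{2} + y = y + y^{2}$)
$\left(b{\left(x{\left(-2 \right)},8 \right)} + 17\right)^{2} = \left(8 \left(1 + 8\right) + 17\right)^{2} = \left(8 \cdot 9 + 17\right)^{2} = \left(72 + 17\right)^{2} = 89^{2} = 7921$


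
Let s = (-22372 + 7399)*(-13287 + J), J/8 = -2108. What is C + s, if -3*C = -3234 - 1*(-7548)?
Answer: 451449485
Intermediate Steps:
J = -16864 (J = 8*(-2108) = -16864)
s = 451450923 (s = (-22372 + 7399)*(-13287 - 16864) = -14973*(-30151) = 451450923)
C = -1438 (C = -(-3234 - 1*(-7548))/3 = -(-3234 + 7548)/3 = -⅓*4314 = -1438)
C + s = -1438 + 451450923 = 451449485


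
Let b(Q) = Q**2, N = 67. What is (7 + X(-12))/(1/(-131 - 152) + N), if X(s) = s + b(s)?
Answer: 39337/18960 ≈ 2.0747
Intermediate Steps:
X(s) = s + s**2
(7 + X(-12))/(1/(-131 - 152) + N) = (7 - 12*(1 - 12))/(1/(-131 - 152) + 67) = (7 - 12*(-11))/(1/(-283) + 67) = (7 + 132)/(-1/283 + 67) = 139/(18960/283) = (283/18960)*139 = 39337/18960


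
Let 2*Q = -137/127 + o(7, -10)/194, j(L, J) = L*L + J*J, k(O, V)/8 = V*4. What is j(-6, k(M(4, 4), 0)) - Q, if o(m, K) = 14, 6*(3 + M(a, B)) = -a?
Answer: 449684/12319 ≈ 36.503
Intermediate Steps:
M(a, B) = -3 - a/6 (M(a, B) = -3 + (-a)/6 = -3 - a/6)
k(O, V) = 32*V (k(O, V) = 8*(V*4) = 8*(4*V) = 32*V)
j(L, J) = J² + L² (j(L, J) = L² + J² = J² + L²)
Q = -6200/12319 (Q = (-137/127 + 14/194)/2 = (-137*1/127 + 14*(1/194))/2 = (-137/127 + 7/97)/2 = (½)*(-12400/12319) = -6200/12319 ≈ -0.50329)
j(-6, k(M(4, 4), 0)) - Q = ((32*0)² + (-6)²) - 1*(-6200/12319) = (0² + 36) + 6200/12319 = (0 + 36) + 6200/12319 = 36 + 6200/12319 = 449684/12319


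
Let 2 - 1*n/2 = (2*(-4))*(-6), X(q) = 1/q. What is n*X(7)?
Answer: -92/7 ≈ -13.143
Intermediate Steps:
n = -92 (n = 4 - 2*2*(-4)*(-6) = 4 - (-16)*(-6) = 4 - 2*48 = 4 - 96 = -92)
n*X(7) = -92/7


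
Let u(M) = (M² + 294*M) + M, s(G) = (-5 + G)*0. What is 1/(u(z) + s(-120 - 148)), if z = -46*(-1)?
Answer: 1/15686 ≈ 6.3751e-5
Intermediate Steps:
z = 46
s(G) = 0
u(M) = M² + 295*M
1/(u(z) + s(-120 - 148)) = 1/(46*(295 + 46) + 0) = 1/(46*341 + 0) = 1/(15686 + 0) = 1/15686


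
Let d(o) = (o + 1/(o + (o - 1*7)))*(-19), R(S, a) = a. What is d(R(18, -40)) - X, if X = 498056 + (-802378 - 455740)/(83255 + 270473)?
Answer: -7651919009179/15387168 ≈ -4.9729e+5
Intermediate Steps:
X = 88087547325/176864 (X = 498056 - 1258118/353728 = 498056 - 1258118*1/353728 = 498056 - 629059/176864 = 88087547325/176864 ≈ 4.9805e+5)
d(o) = -19*o - 19/(-7 + 2*o) (d(o) = (o + 1/(o + (o - 7)))*(-19) = (o + 1/(o + (-7 + o)))*(-19) = (o + 1/(-7 + 2*o))*(-19) = -19*o - 19/(-7 + 2*o))
d(R(18, -40)) - X = 19*(-1 - 2*(-40)² + 7*(-40))/(-7 + 2*(-40)) - 1*88087547325/176864 = 19*(-1 - 2*1600 - 280)/(-7 - 80) - 88087547325/176864 = 19*(-1 - 3200 - 280)/(-87) - 88087547325/176864 = 19*(-1/87)*(-3481) - 88087547325/176864 = 66139/87 - 88087547325/176864 = -7651919009179/15387168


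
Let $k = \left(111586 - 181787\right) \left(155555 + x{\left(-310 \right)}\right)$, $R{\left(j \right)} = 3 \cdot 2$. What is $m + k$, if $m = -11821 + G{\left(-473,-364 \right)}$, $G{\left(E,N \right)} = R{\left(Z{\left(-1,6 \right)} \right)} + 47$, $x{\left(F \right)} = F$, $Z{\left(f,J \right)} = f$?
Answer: $-10898366013$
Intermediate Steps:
$R{\left(j \right)} = 6$
$G{\left(E,N \right)} = 53$ ($G{\left(E,N \right)} = 6 + 47 = 53$)
$k = -10898354245$ ($k = \left(111586 - 181787\right) \left(155555 - 310\right) = \left(-70201\right) 155245 = -10898354245$)
$m = -11768$ ($m = -11821 + 53 = -11768$)
$m + k = -11768 - 10898354245 = -10898366013$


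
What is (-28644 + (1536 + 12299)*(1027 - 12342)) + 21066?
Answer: -156550603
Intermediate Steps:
(-28644 + (1536 + 12299)*(1027 - 12342)) + 21066 = (-28644 + 13835*(-11315)) + 21066 = (-28644 - 156543025) + 21066 = -156571669 + 21066 = -156550603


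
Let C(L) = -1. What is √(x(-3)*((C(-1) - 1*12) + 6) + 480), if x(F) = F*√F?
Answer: √(480 + 21*I*√3) ≈ 21.925 + 0.8295*I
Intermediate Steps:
x(F) = F^(3/2)
√(x(-3)*((C(-1) - 1*12) + 6) + 480) = √((-3)^(3/2)*((-1 - 1*12) + 6) + 480) = √((-3*I*√3)*((-1 - 12) + 6) + 480) = √((-3*I*√3)*(-13 + 6) + 480) = √(-3*I*√3*(-7) + 480) = √(21*I*√3 + 480) = √(480 + 21*I*√3)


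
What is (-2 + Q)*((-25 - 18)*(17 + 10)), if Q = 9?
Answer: -8127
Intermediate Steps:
(-2 + Q)*((-25 - 18)*(17 + 10)) = (-2 + 9)*((-25 - 18)*(17 + 10)) = 7*(-43*27) = 7*(-1161) = -8127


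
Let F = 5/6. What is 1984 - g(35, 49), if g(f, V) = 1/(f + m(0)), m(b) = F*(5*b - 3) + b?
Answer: 128958/65 ≈ 1984.0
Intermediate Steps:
F = ⅚ (F = 5*(⅙) = ⅚ ≈ 0.83333)
m(b) = -5/2 + 31*b/6 (m(b) = 5*(5*b - 3)/6 + b = 5*(-3 + 5*b)/6 + b = (-5/2 + 25*b/6) + b = -5/2 + 31*b/6)
g(f, V) = 1/(-5/2 + f) (g(f, V) = 1/(f + (-5/2 + (31/6)*0)) = 1/(f + (-5/2 + 0)) = 1/(f - 5/2) = 1/(-5/2 + f))
1984 - g(35, 49) = 1984 - 2/(-5 + 2*35) = 1984 - 2/(-5 + 70) = 1984 - 2/65 = 128958/65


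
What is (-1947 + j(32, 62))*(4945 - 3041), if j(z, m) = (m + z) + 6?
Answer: -3516688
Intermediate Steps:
j(z, m) = 6 + m + z
(-1947 + j(32, 62))*(4945 - 3041) = (-1947 + (6 + 62 + 32))*(4945 - 3041) = (-1947 + 100)*1904 = -1847*1904 = -3516688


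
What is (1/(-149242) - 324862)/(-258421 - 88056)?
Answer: 48483054605/51708920434 ≈ 0.93761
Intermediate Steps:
(1/(-149242) - 324862)/(-258421 - 88056) = (-1/149242 - 324862)/(-346477) = -48483054605/149242*(-1/346477) = 48483054605/51708920434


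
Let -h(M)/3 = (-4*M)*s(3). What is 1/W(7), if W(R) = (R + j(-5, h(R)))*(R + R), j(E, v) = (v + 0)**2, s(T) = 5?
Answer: 1/2469698 ≈ 4.0491e-7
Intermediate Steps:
h(M) = 60*M (h(M) = -3*(-4*M)*5 = -(-60)*M = 60*M)
j(E, v) = v**2
W(R) = 2*R*(R + 3600*R**2) (W(R) = (R + (60*R)**2)*(R + R) = (R + 3600*R**2)*(2*R) = 2*R*(R + 3600*R**2))
1/W(7) = 1/(7**2*(2 + 7200*7)) = 1/(49*(2 + 50400)) = 1/(49*50402) = 1/2469698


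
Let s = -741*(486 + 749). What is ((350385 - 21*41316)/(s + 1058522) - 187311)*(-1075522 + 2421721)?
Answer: -36156858389809992/143387 ≈ -2.5216e+11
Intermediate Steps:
s = -915135 (s = -741*1235 = -915135)
((350385 - 21*41316)/(s + 1058522) - 187311)*(-1075522 + 2421721) = ((350385 - 21*41316)/(-915135 + 1058522) - 187311)*(-1075522 + 2421721) = ((350385 - 867636)/143387 - 187311)*1346199 = (-517251*1/143387 - 187311)*1346199 = (-517251/143387 - 187311)*1346199 = -26858479608/143387*1346199 = -36156858389809992/143387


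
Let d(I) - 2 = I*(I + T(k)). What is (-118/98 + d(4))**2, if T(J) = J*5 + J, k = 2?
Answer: 10080625/2401 ≈ 4198.5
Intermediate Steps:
T(J) = 6*J (T(J) = 5*J + J = 6*J)
d(I) = 2 + I*(12 + I) (d(I) = 2 + I*(I + 6*2) = 2 + I*(I + 12) = 2 + I*(12 + I))
(-118/98 + d(4))**2 = (-118/98 + (2 + 4**2 + 12*4))**2 = (-118*1/98 + (2 + 16 + 48))**2 = (-59/49 + 66)**2 = (3175/49)**2 = 10080625/2401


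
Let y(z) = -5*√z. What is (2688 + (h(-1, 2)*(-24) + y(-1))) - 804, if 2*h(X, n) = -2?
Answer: 1908 - 5*I ≈ 1908.0 - 5.0*I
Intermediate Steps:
h(X, n) = -1 (h(X, n) = (½)*(-2) = -1)
(2688 + (h(-1, 2)*(-24) + y(-1))) - 804 = (2688 + (-1*(-24) - 5*I)) - 804 = (2688 + (24 - 5*I)) - 804 = (2712 - 5*I) - 804 = 1908 - 5*I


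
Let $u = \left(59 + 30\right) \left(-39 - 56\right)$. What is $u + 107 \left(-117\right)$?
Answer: $-20974$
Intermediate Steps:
$u = -8455$ ($u = 89 \left(-95\right) = -8455$)
$u + 107 \left(-117\right) = -8455 + 107 \left(-117\right) = -8455 - 12519 = -20974$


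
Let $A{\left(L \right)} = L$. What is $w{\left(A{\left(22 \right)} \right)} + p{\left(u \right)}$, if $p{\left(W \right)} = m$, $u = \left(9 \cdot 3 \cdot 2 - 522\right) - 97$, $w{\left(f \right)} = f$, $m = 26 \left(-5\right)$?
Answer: $-108$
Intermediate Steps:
$m = -130$
$u = -565$ ($u = \left(27 \cdot 2 - 522\right) - 97 = \left(54 - 522\right) - 97 = -468 - 97 = -565$)
$p{\left(W \right)} = -130$
$w{\left(A{\left(22 \right)} \right)} + p{\left(u \right)} = 22 - 130 = -108$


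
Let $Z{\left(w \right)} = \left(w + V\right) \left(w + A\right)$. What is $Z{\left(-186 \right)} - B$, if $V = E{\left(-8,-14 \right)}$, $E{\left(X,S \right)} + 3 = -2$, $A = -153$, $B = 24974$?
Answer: $39775$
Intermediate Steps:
$E{\left(X,S \right)} = -5$ ($E{\left(X,S \right)} = -3 - 2 = -5$)
$V = -5$
$Z{\left(w \right)} = \left(-153 + w\right) \left(-5 + w\right)$ ($Z{\left(w \right)} = \left(w - 5\right) \left(w - 153\right) = \left(-5 + w\right) \left(-153 + w\right) = \left(-153 + w\right) \left(-5 + w\right)$)
$Z{\left(-186 \right)} - B = \left(765 + \left(-186\right)^{2} - -29388\right) - 24974 = \left(765 + 34596 + 29388\right) - 24974 = 64749 - 24974 = 39775$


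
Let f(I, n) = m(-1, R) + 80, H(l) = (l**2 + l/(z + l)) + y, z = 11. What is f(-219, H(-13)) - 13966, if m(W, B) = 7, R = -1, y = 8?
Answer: -13879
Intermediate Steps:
H(l) = 8 + l**2 + l/(11 + l) (H(l) = (l**2 + l/(11 + l)) + 8 = 8 + l**2 + l/(11 + l))
f(I, n) = 87 (f(I, n) = 7 + 80 = 87)
f(-219, H(-13)) - 13966 = 87 - 13966 = -13879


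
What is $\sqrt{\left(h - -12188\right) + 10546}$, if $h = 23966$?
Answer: $10 \sqrt{467} \approx 216.1$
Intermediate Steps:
$\sqrt{\left(h - -12188\right) + 10546} = \sqrt{\left(23966 - -12188\right) + 10546} = \sqrt{\left(23966 + 12188\right) + 10546} = \sqrt{36154 + 10546} = \sqrt{46700} = 10 \sqrt{467}$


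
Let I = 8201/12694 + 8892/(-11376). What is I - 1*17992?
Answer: -36085962735/2005652 ≈ -17992.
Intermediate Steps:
I = -271951/2005652 (I = 8201*(1/12694) + 8892*(-1/11376) = 8201/12694 - 247/316 = -271951/2005652 ≈ -0.13559)
I - 1*17992 = -271951/2005652 - 1*17992 = -271951/2005652 - 17992 = -36085962735/2005652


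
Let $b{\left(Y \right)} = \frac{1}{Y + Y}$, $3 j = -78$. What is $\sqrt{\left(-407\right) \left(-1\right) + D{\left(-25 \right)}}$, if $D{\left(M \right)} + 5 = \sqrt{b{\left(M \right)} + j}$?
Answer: $\frac{\sqrt{40200 + 10 i \sqrt{2602}}}{10} \approx 20.05 + 0.1272 i$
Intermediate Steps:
$j = -26$ ($j = \frac{1}{3} \left(-78\right) = -26$)
$b{\left(Y \right)} = \frac{1}{2 Y}$
$D{\left(M \right)} = -5 + \sqrt{-26 + \frac{1}{2 M}}$ ($D{\left(M \right)} = -5 + \sqrt{\frac{1}{2 M} - 26} = -5 + \sqrt{-26 + \frac{1}{2 M}}$)
$\sqrt{\left(-407\right) \left(-1\right) + D{\left(-25 \right)}} = \sqrt{\left(-407\right) \left(-1\right) - \left(5 - \frac{\sqrt{-104 + \frac{2}{-25}}}{2}\right)} = \sqrt{407 - \left(5 - \frac{\sqrt{-104 + 2 \left(- \frac{1}{25}\right)}}{2}\right)} = \sqrt{407 - \left(5 - \frac{\sqrt{-104 - \frac{2}{25}}}{2}\right)} = \sqrt{407 - \left(5 - \frac{\sqrt{- \frac{2602}{25}}}{2}\right)} = \sqrt{407 - \left(5 - \frac{\frac{1}{5} i \sqrt{2602}}{2}\right)} = \sqrt{407 - \left(5 - \frac{i \sqrt{2602}}{10}\right)} = \sqrt{402 + \frac{i \sqrt{2602}}{10}}$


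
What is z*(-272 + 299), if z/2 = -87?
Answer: -4698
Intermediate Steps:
z = -174 (z = 2*(-87) = -174)
z*(-272 + 299) = -174*(-272 + 299) = -174*27 = -4698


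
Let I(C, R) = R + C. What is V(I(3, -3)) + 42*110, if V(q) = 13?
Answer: 4633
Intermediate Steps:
I(C, R) = C + R
V(I(3, -3)) + 42*110 = 13 + 42*110 = 13 + 4620 = 4633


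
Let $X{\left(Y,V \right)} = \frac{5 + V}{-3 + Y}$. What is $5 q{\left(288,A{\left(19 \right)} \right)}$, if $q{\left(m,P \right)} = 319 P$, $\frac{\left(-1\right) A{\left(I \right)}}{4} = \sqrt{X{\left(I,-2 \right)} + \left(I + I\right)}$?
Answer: $- 1595 \sqrt{611} \approx -39426.0$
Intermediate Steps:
$X{\left(Y,V \right)} = \frac{5 + V}{-3 + Y}$
$A{\left(I \right)} = - 4 \sqrt{2 I + \frac{3}{-3 + I}}$ ($A{\left(I \right)} = - 4 \sqrt{\frac{5 - 2}{-3 + I} + \left(I + I\right)} = - 4 \sqrt{\frac{1}{-3 + I} 3 + 2 I} = - 4 \sqrt{\frac{3}{-3 + I} + 2 I} = - 4 \sqrt{2 I + \frac{3}{-3 + I}}$)
$5 q{\left(288,A{\left(19 \right)} \right)} = 5 \cdot 319 \left(- 4 \sqrt{\frac{3 + 2 \cdot 19 \left(-3 + 19\right)}{-3 + 19}}\right) = 5 \cdot 319 \left(- 4 \sqrt{\frac{3 + 2 \cdot 19 \cdot 16}{16}}\right) = 5 \cdot 319 \left(- 4 \sqrt{\frac{3 + 608}{16}}\right) = 5 \cdot 319 \left(- 4 \sqrt{\frac{1}{16} \cdot 611}\right) = 5 \cdot 319 \left(- 4 \sqrt{\frac{611}{16}}\right) = 5 \cdot 319 \left(- 4 \frac{\sqrt{611}}{4}\right) = 5 \cdot 319 \left(- \sqrt{611}\right) = 5 \left(- 319 \sqrt{611}\right) = - 1595 \sqrt{611}$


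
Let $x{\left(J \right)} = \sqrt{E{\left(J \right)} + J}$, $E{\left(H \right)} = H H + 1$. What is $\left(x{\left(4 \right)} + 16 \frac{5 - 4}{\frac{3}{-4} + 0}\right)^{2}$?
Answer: $\frac{4285}{9} - \frac{128 \sqrt{21}}{3} \approx 280.59$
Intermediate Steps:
$E{\left(H \right)} = 1 + H^{2}$ ($E{\left(H \right)} = H^{2} + 1 = 1 + H^{2}$)
$x{\left(J \right)} = \sqrt{1 + J + J^{2}}$ ($x{\left(J \right)} = \sqrt{\left(1 + J^{2}\right) + J} = \sqrt{1 + J + J^{2}}$)
$\left(x{\left(4 \right)} + 16 \frac{5 - 4}{\frac{3}{-4} + 0}\right)^{2} = \left(\sqrt{1 + 4 + 4^{2}} + 16 \frac{5 - 4}{\frac{3}{-4} + 0}\right)^{2} = \left(\sqrt{1 + 4 + 16} + 16 \cdot 1 \frac{1}{3 \left(- \frac{1}{4}\right) + 0}\right)^{2} = \left(\sqrt{21} + 16 \cdot 1 \frac{1}{- \frac{3}{4} + 0}\right)^{2} = \left(\sqrt{21} + 16 \cdot 1 \frac{1}{- \frac{3}{4}}\right)^{2} = \left(\sqrt{21} + 16 \cdot 1 \left(- \frac{4}{3}\right)\right)^{2} = \left(\sqrt{21} + 16 \left(- \frac{4}{3}\right)\right)^{2} = \left(\sqrt{21} - \frac{64}{3}\right)^{2} = \left(- \frac{64}{3} + \sqrt{21}\right)^{2}$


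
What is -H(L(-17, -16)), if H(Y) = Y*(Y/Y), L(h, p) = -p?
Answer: -16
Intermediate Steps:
H(Y) = Y (H(Y) = Y*1 = Y)
-H(L(-17, -16)) = -(-1)*(-16) = -1*16 = -16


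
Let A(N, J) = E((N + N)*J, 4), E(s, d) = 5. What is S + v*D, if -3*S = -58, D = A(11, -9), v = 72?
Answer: 1138/3 ≈ 379.33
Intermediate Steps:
A(N, J) = 5
D = 5
S = 58/3 (S = -1/3*(-58) = 58/3 ≈ 19.333)
S + v*D = 58/3 + 72*5 = 58/3 + 360 = 1138/3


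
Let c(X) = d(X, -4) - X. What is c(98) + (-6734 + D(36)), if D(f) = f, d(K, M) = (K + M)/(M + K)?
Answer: -6795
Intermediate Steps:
d(K, M) = 1 (d(K, M) = (K + M)/(K + M) = 1)
c(X) = 1 - X
c(98) + (-6734 + D(36)) = (1 - 1*98) + (-6734 + 36) = (1 - 98) - 6698 = -97 - 6698 = -6795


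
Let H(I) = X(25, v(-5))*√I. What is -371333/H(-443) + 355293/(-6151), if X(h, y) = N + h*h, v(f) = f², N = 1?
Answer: -355293/6151 + 371333*I*√443/277318 ≈ -57.762 + 28.183*I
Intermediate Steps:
X(h, y) = 1 + h² (X(h, y) = 1 + h*h = 1 + h²)
H(I) = 626*√I (H(I) = (1 + 25²)*√I = (1 + 625)*√I = 626*√I)
-371333/H(-443) + 355293/(-6151) = -371333*(-I*√443/277318) + 355293/(-6151) = -371333*(-I*√443/277318) + 355293*(-1/6151) = -371333*(-I*√443/277318) - 355293/6151 = -(-371333)*I*√443/277318 - 355293/6151 = 371333*I*√443/277318 - 355293/6151 = -355293/6151 + 371333*I*√443/277318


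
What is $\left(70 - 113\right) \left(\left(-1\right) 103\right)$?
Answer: $4429$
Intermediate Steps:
$\left(70 - 113\right) \left(\left(-1\right) 103\right) = \left(-43\right) \left(-103\right) = 4429$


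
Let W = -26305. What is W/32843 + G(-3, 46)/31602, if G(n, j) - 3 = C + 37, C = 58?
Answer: -414035998/518952243 ≈ -0.79783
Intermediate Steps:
G(n, j) = 98 (G(n, j) = 3 + (58 + 37) = 3 + 95 = 98)
W/32843 + G(-3, 46)/31602 = -26305/32843 + 98/31602 = -26305*1/32843 + 98*(1/31602) = -26305/32843 + 49/15801 = -414035998/518952243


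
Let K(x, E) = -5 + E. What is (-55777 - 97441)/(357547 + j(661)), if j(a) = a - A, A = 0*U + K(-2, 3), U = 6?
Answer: -76609/179105 ≈ -0.42773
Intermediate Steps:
A = -2 (A = 0*6 + (-5 + 3) = 0 - 2 = -2)
j(a) = 2 + a (j(a) = a - 1*(-2) = a + 2 = 2 + a)
(-55777 - 97441)/(357547 + j(661)) = (-55777 - 97441)/(357547 + (2 + 661)) = -153218/(357547 + 663) = -153218/358210 = -153218*1/358210 = -76609/179105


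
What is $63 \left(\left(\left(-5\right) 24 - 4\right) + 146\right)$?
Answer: $1386$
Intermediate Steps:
$63 \left(\left(\left(-5\right) 24 - 4\right) + 146\right) = 63 \left(\left(-120 - 4\right) + 146\right) = 63 \left(-124 + 146\right) = 63 \cdot 22 = 1386$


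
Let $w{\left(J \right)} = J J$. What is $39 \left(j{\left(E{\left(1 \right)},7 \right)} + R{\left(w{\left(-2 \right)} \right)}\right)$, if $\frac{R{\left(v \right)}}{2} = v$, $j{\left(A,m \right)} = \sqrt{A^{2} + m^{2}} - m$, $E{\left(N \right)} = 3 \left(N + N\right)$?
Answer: $39 + 39 \sqrt{85} \approx 398.56$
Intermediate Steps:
$E{\left(N \right)} = 6 N$ ($E{\left(N \right)} = 3 \cdot 2 N = 6 N$)
$w{\left(J \right)} = J^{2}$
$R{\left(v \right)} = 2 v$
$39 \left(j{\left(E{\left(1 \right)},7 \right)} + R{\left(w{\left(-2 \right)} \right)}\right) = 39 \left(\left(\sqrt{\left(6 \cdot 1\right)^{2} + 7^{2}} - 7\right) + 2 \left(-2\right)^{2}\right) = 39 \left(\left(\sqrt{6^{2} + 49} - 7\right) + 2 \cdot 4\right) = 39 \left(\left(\sqrt{36 + 49} - 7\right) + 8\right) = 39 \left(\left(\sqrt{85} - 7\right) + 8\right) = 39 \left(\left(-7 + \sqrt{85}\right) + 8\right) = 39 \left(1 + \sqrt{85}\right) = 39 + 39 \sqrt{85}$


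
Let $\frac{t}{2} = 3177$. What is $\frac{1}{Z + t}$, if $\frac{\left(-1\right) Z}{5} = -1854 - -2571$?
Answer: $\frac{1}{2769} \approx 0.00036114$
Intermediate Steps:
$t = 6354$ ($t = 2 \cdot 3177 = 6354$)
$Z = -3585$ ($Z = - 5 \left(-1854 - -2571\right) = - 5 \left(-1854 + 2571\right) = \left(-5\right) 717 = -3585$)
$\frac{1}{Z + t} = \frac{1}{-3585 + 6354} = \frac{1}{2769}$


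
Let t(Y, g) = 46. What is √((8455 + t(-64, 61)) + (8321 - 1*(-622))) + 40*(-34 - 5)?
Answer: -1560 + 14*√89 ≈ -1427.9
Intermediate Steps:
√((8455 + t(-64, 61)) + (8321 - 1*(-622))) + 40*(-34 - 5) = √((8455 + 46) + (8321 - 1*(-622))) + 40*(-34 - 5) = √(8501 + (8321 + 622)) + 40*(-39) = √(8501 + 8943) - 1560 = √17444 - 1560 = 14*√89 - 1560 = -1560 + 14*√89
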